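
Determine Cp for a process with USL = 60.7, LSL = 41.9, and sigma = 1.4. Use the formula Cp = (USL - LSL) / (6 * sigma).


Cp = (60.7 - 41.9) / (6 * 1.4)

2.24


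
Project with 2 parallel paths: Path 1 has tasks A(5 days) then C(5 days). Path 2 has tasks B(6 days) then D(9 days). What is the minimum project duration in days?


Path 1 = 5 + 5 = 10 days
Path 2 = 6 + 9 = 15 days
Duration = max(10, 15) = 15 days

15 days


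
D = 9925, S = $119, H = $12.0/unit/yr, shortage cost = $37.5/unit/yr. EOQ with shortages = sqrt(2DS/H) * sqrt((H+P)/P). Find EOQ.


Formula: EOQ* = sqrt(2DS/H) * sqrt((H+P)/P)
Base EOQ = sqrt(2*9925*119/12.0) = 443.67 units
Correction = sqrt((12.0+37.5)/37.5) = 1.14891
EOQ* = 443.67 * 1.14891 = 509.7 units

509.7 units


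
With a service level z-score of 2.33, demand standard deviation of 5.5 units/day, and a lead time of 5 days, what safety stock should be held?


Formula: SS = z * sigma_d * sqrt(LT)
sqrt(LT) = sqrt(5) = 2.2361
SS = 2.33 * 5.5 * 2.2361
SS = 28.7 units

28.7 units


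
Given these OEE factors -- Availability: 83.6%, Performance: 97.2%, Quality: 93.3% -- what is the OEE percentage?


Formula: OEE = Availability * Performance * Quality / 10000
A * P = 83.6% * 97.2% / 100 = 81.26%
OEE = 81.26% * 93.3% / 100 = 75.8%

75.8%


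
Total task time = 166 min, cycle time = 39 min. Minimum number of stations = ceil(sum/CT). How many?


Formula: N_min = ceil(Sum of Task Times / Cycle Time)
N_min = ceil(166 min / 39 min) = ceil(4.2564)
N_min = 5 stations

5


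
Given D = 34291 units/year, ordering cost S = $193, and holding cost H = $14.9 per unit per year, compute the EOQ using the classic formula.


Formula: EOQ = sqrt(2 * D * S / H)
Numerator: 2 * 34291 * 193 = 13236326
2DS/H = 13236326 / 14.9 = 888344.0
EOQ = sqrt(888344.0) = 942.5 units

942.5 units


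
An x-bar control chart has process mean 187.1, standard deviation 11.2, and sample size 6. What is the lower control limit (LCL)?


LCL = 187.1 - 3 * 11.2 / sqrt(6)

173.38


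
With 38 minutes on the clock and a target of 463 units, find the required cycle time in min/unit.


Formula: CT = Available Time / Number of Units
CT = 38 min / 463 units
CT = 0.08 min/unit

0.08 min/unit


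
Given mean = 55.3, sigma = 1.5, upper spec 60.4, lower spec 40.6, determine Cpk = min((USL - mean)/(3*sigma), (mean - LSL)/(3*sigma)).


Cpu = (60.4 - 55.3) / (3 * 1.5) = 1.13
Cpl = (55.3 - 40.6) / (3 * 1.5) = 3.27
Cpk = min(1.13, 3.27) = 1.13

1.13


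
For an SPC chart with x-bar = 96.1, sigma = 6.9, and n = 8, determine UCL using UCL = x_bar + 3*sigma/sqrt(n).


UCL = 96.1 + 3 * 6.9 / sqrt(8)

103.42


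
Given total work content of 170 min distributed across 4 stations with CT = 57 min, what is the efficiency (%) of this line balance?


Formula: Efficiency = Sum of Task Times / (N_stations * CT) * 100
Total station capacity = 4 stations * 57 min = 228 min
Efficiency = 170 / 228 * 100 = 74.6%

74.6%


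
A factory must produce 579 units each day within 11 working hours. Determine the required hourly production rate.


Formula: Production Rate = Daily Demand / Available Hours
Rate = 579 units/day / 11 hours/day
Rate = 52.6 units/hour

52.6 units/hour


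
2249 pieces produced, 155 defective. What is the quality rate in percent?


Formula: Quality Rate = Good Pieces / Total Pieces * 100
Good pieces = 2249 - 155 = 2094
QR = 2094 / 2249 * 100 = 93.1%

93.1%


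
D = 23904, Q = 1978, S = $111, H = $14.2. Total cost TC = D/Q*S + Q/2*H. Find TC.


TC = 23904/1978 * 111 + 1978/2 * 14.2

$15385.23


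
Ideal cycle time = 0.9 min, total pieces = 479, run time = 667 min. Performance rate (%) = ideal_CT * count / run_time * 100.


Formula: Performance = (Ideal CT * Total Count) / Run Time * 100
Ideal output time = 0.9 * 479 = 431.1 min
Performance = 431.1 / 667 * 100 = 64.6%

64.6%


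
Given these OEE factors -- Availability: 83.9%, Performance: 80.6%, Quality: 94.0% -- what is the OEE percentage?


Formula: OEE = Availability * Performance * Quality / 10000
A * P = 83.9% * 80.6% / 100 = 67.62%
OEE = 67.62% * 94.0% / 100 = 63.6%

63.6%


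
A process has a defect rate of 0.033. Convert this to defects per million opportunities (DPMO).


DPMO = defect_rate * 1000000 = 0.033 * 1000000

33000


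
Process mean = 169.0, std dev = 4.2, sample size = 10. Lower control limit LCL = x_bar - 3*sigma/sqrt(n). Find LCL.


LCL = 169.0 - 3 * 4.2 / sqrt(10)

165.02


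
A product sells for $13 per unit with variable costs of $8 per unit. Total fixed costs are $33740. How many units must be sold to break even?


Formula: BEQ = Fixed Costs / (Price - Variable Cost)
Contribution margin = $13 - $8 = $5/unit
BEQ = ceil($33740 / $5/unit) = ceil(6748.0) = 6748 units

6748 units


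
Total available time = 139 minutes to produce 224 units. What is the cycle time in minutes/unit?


Formula: CT = Available Time / Number of Units
CT = 139 min / 224 units
CT = 0.62 min/unit

0.62 min/unit


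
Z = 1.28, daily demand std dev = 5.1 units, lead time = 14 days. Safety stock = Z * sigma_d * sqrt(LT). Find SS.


Formula: SS = z * sigma_d * sqrt(LT)
sqrt(LT) = sqrt(14) = 3.7417
SS = 1.28 * 5.1 * 3.7417
SS = 24.4 units

24.4 units


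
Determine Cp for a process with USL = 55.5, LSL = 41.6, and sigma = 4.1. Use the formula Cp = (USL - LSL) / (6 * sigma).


Cp = (55.5 - 41.6) / (6 * 4.1)

0.57


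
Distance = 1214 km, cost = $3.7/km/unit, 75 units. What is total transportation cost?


TC = dist * cost * units = 1214 * 3.7 * 75 = $336885.00

$336885.00


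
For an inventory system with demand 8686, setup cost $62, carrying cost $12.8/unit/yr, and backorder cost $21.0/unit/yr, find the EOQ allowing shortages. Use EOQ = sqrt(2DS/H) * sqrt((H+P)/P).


Formula: EOQ* = sqrt(2DS/H) * sqrt((H+P)/P)
Base EOQ = sqrt(2*8686*62/12.8) = 290.08 units
Correction = sqrt((12.8+21.0)/21.0) = 1.26867
EOQ* = 290.08 * 1.26867 = 368.0 units

368.0 units


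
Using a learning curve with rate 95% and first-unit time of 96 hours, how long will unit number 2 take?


Formula: T_n = T_1 * (learning_rate)^(log2(n)) where learning_rate = rate/100
Doublings = log2(2) = 1
T_n = 96 * 0.95^1
T_n = 96 * 0.95 = 91.2 hours

91.2 hours


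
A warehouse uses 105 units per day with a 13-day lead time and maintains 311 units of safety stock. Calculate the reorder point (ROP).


Formula: ROP = (Daily Demand * Lead Time) + Safety Stock
Demand during lead time = 105 * 13 = 1365 units
ROP = 1365 + 311 = 1676 units

1676 units


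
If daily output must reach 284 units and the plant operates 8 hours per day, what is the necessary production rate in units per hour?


Formula: Production Rate = Daily Demand / Available Hours
Rate = 284 units/day / 8 hours/day
Rate = 35.5 units/hour

35.5 units/hour


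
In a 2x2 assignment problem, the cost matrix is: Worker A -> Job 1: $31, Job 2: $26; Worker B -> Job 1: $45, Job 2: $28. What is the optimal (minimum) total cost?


Option 1: A->1 + B->2 = $31 + $28 = $59
Option 2: A->2 + B->1 = $26 + $45 = $71
Min cost = min($59, $71) = $59

$59


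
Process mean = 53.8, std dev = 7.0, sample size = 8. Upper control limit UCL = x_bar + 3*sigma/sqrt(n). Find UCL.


UCL = 53.8 + 3 * 7.0 / sqrt(8)

61.22


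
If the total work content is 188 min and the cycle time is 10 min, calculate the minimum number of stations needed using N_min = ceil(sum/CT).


Formula: N_min = ceil(Sum of Task Times / Cycle Time)
N_min = ceil(188 min / 10 min) = ceil(18.8)
N_min = 19 stations

19


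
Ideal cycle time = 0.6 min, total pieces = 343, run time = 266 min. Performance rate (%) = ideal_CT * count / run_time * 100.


Formula: Performance = (Ideal CT * Total Count) / Run Time * 100
Ideal output time = 0.6 * 343 = 205.8 min
Performance = 205.8 / 266 * 100 = 77.4%

77.4%


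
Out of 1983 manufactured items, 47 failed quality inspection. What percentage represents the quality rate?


Formula: Quality Rate = Good Pieces / Total Pieces * 100
Good pieces = 1983 - 47 = 1936
QR = 1936 / 1983 * 100 = 97.6%

97.6%


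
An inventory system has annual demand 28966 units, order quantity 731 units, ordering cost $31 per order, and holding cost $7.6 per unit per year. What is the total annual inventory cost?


TC = 28966/731 * 31 + 731/2 * 7.6

$4006.18


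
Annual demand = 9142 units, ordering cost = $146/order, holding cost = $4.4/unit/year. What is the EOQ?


Formula: EOQ = sqrt(2 * D * S / H)
Numerator: 2 * 9142 * 146 = 2669464
2DS/H = 2669464 / 4.4 = 606696.4
EOQ = sqrt(606696.4) = 778.9 units

778.9 units


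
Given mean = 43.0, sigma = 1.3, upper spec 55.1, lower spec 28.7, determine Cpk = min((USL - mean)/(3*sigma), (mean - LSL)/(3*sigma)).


Cpu = (55.1 - 43.0) / (3 * 1.3) = 3.1
Cpl = (43.0 - 28.7) / (3 * 1.3) = 3.67
Cpk = min(3.1, 3.67) = 3.1

3.1


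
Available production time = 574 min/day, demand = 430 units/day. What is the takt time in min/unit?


Formula: Takt Time = Available Production Time / Customer Demand
Takt = 574 min/day / 430 units/day
Takt = 1.33 min/unit

1.33 min/unit


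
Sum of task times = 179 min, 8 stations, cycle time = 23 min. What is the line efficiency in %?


Formula: Efficiency = Sum of Task Times / (N_stations * CT) * 100
Total station capacity = 8 stations * 23 min = 184 min
Efficiency = 179 / 184 * 100 = 97.3%

97.3%


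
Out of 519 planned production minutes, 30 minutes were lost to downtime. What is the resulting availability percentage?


Formula: Availability = (Planned Time - Downtime) / Planned Time * 100
Uptime = 519 - 30 = 489 min
Availability = 489 / 519 * 100 = 94.2%

94.2%


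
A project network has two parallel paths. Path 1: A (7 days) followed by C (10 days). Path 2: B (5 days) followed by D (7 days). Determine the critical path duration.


Path 1 = 7 + 10 = 17 days
Path 2 = 5 + 7 = 12 days
Duration = max(17, 12) = 17 days

17 days


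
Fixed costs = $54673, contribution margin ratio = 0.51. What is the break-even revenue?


Formula: BER = Fixed Costs / Contribution Margin Ratio
BER = $54673 / 0.51
BER = $107201.96 (to the nearest cent)

$107201.96


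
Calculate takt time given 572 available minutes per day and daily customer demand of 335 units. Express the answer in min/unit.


Formula: Takt Time = Available Production Time / Customer Demand
Takt = 572 min/day / 335 units/day
Takt = 1.71 min/unit

1.71 min/unit


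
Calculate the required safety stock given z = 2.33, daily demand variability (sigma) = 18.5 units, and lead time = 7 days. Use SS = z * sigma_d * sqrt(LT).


Formula: SS = z * sigma_d * sqrt(LT)
sqrt(LT) = sqrt(7) = 2.6458
SS = 2.33 * 18.5 * 2.6458
SS = 114.0 units

114.0 units


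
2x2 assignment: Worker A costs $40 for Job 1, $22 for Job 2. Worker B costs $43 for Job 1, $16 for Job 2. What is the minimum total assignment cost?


Option 1: A->1 + B->2 = $40 + $16 = $56
Option 2: A->2 + B->1 = $22 + $43 = $65
Min cost = min($56, $65) = $56

$56


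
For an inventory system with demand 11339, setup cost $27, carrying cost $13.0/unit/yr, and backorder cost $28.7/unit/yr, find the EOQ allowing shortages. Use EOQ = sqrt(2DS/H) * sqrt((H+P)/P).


Formula: EOQ* = sqrt(2DS/H) * sqrt((H+P)/P)
Base EOQ = sqrt(2*11339*27/13.0) = 217.03 units
Correction = sqrt((13.0+28.7)/28.7) = 1.20539
EOQ* = 217.03 * 1.20539 = 261.6 units

261.6 units


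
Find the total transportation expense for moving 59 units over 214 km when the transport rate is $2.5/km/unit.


TC = dist * cost * units = 214 * 2.5 * 59 = $31565.00

$31565.00


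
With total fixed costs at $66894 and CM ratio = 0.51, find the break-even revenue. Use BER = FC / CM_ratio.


Formula: BER = Fixed Costs / Contribution Margin Ratio
BER = $66894 / 0.51
BER = $131164.71 (to the nearest cent)

$131164.71


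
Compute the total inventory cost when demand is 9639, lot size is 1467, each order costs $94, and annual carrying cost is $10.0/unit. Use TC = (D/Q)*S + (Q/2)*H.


TC = 9639/1467 * 94 + 1467/2 * 10.0

$7952.63


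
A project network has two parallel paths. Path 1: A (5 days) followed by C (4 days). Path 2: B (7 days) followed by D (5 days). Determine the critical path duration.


Path 1 = 5 + 4 = 9 days
Path 2 = 7 + 5 = 12 days
Duration = max(9, 12) = 12 days

12 days


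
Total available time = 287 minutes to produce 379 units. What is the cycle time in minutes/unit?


Formula: CT = Available Time / Number of Units
CT = 287 min / 379 units
CT = 0.76 min/unit

0.76 min/unit


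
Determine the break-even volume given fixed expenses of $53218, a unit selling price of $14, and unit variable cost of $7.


Formula: BEQ = Fixed Costs / (Price - Variable Cost)
Contribution margin = $14 - $7 = $7/unit
BEQ = ceil($53218 / $7/unit) = ceil(7602.57) = 7603 units

7603 units


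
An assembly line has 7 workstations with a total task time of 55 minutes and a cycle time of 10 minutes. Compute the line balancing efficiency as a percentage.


Formula: Efficiency = Sum of Task Times / (N_stations * CT) * 100
Total station capacity = 7 stations * 10 min = 70 min
Efficiency = 55 / 70 * 100 = 78.6%

78.6%


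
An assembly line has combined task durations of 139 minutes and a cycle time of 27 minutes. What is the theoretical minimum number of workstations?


Formula: N_min = ceil(Sum of Task Times / Cycle Time)
N_min = ceil(139 min / 27 min) = ceil(5.1481)
N_min = 6 stations

6


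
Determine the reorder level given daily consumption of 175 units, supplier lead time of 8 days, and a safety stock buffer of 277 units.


Formula: ROP = (Daily Demand * Lead Time) + Safety Stock
Demand during lead time = 175 * 8 = 1400 units
ROP = 1400 + 277 = 1677 units

1677 units


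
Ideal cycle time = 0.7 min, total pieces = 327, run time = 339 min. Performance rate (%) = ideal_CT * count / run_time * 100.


Formula: Performance = (Ideal CT * Total Count) / Run Time * 100
Ideal output time = 0.7 * 327 = 228.9 min
Performance = 228.9 / 339 * 100 = 67.5%

67.5%


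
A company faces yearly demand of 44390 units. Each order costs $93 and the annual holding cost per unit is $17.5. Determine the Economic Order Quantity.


Formula: EOQ = sqrt(2 * D * S / H)
Numerator: 2 * 44390 * 93 = 8256540
2DS/H = 8256540 / 17.5 = 471802.3
EOQ = sqrt(471802.3) = 686.9 units

686.9 units


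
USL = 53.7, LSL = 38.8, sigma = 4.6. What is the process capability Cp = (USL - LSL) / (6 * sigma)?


Cp = (53.7 - 38.8) / (6 * 4.6)

0.54


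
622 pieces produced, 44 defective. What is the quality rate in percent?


Formula: Quality Rate = Good Pieces / Total Pieces * 100
Good pieces = 622 - 44 = 578
QR = 578 / 622 * 100 = 92.9%

92.9%


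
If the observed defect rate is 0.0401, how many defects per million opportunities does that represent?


DPMO = defect_rate * 1000000 = 0.0401 * 1000000

40100


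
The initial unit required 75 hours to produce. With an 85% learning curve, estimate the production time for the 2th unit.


Formula: T_n = T_1 * (learning_rate)^(log2(n)) where learning_rate = rate/100
Doublings = log2(2) = 1
T_n = 75 * 0.85^1
T_n = 75 * 0.85 = 63.8 hours

63.8 hours


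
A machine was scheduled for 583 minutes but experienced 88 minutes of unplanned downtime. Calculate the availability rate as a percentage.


Formula: Availability = (Planned Time - Downtime) / Planned Time * 100
Uptime = 583 - 88 = 495 min
Availability = 495 / 583 * 100 = 84.9%

84.9%


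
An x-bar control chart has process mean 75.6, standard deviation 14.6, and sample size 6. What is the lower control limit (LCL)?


LCL = 75.6 - 3 * 14.6 / sqrt(6)

57.72


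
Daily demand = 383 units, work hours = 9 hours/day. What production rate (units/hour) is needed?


Formula: Production Rate = Daily Demand / Available Hours
Rate = 383 units/day / 9 hours/day
Rate = 42.6 units/hour

42.6 units/hour


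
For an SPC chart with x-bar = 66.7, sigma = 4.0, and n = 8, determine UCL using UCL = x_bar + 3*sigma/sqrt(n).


UCL = 66.7 + 3 * 4.0 / sqrt(8)

70.94


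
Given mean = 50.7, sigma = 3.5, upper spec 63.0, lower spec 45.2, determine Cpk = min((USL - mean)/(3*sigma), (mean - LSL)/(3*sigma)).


Cpu = (63.0 - 50.7) / (3 * 3.5) = 1.17
Cpl = (50.7 - 45.2) / (3 * 3.5) = 0.52
Cpk = min(1.17, 0.52) = 0.52

0.52


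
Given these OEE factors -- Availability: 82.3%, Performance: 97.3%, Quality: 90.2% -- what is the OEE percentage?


Formula: OEE = Availability * Performance * Quality / 10000
A * P = 82.3% * 97.3% / 100 = 80.08%
OEE = 80.08% * 90.2% / 100 = 72.2%

72.2%


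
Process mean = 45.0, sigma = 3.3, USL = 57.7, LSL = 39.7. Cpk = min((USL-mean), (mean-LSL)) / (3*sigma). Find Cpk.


Cpu = (57.7 - 45.0) / (3 * 3.3) = 1.28
Cpl = (45.0 - 39.7) / (3 * 3.3) = 0.54
Cpk = min(1.28, 0.54) = 0.54

0.54


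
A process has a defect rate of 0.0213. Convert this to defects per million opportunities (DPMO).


DPMO = defect_rate * 1000000 = 0.0213 * 1000000

21300


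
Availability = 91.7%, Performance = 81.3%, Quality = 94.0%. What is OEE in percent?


Formula: OEE = Availability * Performance * Quality / 10000
A * P = 91.7% * 81.3% / 100 = 74.55%
OEE = 74.55% * 94.0% / 100 = 70.1%

70.1%


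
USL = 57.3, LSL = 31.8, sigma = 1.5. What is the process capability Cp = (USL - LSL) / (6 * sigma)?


Cp = (57.3 - 31.8) / (6 * 1.5)

2.83


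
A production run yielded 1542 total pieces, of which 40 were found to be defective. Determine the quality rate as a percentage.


Formula: Quality Rate = Good Pieces / Total Pieces * 100
Good pieces = 1542 - 40 = 1502
QR = 1502 / 1542 * 100 = 97.4%

97.4%


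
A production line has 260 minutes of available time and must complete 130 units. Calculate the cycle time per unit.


Formula: CT = Available Time / Number of Units
CT = 260 min / 130 units
CT = 2.0 min/unit

2.0 min/unit


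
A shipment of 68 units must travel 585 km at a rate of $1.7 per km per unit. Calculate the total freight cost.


TC = dist * cost * units = 585 * 1.7 * 68 = $67626.00

$67626.00


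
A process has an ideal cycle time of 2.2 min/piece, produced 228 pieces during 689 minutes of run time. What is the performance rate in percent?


Formula: Performance = (Ideal CT * Total Count) / Run Time * 100
Ideal output time = 2.2 * 228 = 501.6 min
Performance = 501.6 / 689 * 100 = 72.8%

72.8%


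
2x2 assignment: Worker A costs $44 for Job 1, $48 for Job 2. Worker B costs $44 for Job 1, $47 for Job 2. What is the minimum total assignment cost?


Option 1: A->1 + B->2 = $44 + $47 = $91
Option 2: A->2 + B->1 = $48 + $44 = $92
Min cost = min($91, $92) = $91

$91


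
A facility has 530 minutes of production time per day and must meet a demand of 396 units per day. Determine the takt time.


Formula: Takt Time = Available Production Time / Customer Demand
Takt = 530 min/day / 396 units/day
Takt = 1.34 min/unit

1.34 min/unit


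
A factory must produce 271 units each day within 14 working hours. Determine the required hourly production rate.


Formula: Production Rate = Daily Demand / Available Hours
Rate = 271 units/day / 14 hours/day
Rate = 19.4 units/hour

19.4 units/hour


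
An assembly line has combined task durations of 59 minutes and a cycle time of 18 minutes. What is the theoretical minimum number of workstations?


Formula: N_min = ceil(Sum of Task Times / Cycle Time)
N_min = ceil(59 min / 18 min) = ceil(3.2778)
N_min = 4 stations

4


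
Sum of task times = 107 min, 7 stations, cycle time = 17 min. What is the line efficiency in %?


Formula: Efficiency = Sum of Task Times / (N_stations * CT) * 100
Total station capacity = 7 stations * 17 min = 119 min
Efficiency = 107 / 119 * 100 = 89.9%

89.9%


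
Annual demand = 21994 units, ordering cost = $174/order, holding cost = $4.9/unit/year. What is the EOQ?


Formula: EOQ = sqrt(2 * D * S / H)
Numerator: 2 * 21994 * 174 = 7653912
2DS/H = 7653912 / 4.9 = 1562022.9
EOQ = sqrt(1562022.9) = 1249.8 units

1249.8 units


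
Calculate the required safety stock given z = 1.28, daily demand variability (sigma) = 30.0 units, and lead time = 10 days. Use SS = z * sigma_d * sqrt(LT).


Formula: SS = z * sigma_d * sqrt(LT)
sqrt(LT) = sqrt(10) = 3.1623
SS = 1.28 * 30.0 * 3.1623
SS = 121.4 units

121.4 units


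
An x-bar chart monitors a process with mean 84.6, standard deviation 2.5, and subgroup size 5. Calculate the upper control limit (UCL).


UCL = 84.6 + 3 * 2.5 / sqrt(5)

87.95


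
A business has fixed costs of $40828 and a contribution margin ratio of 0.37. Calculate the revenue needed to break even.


Formula: BER = Fixed Costs / Contribution Margin Ratio
BER = $40828 / 0.37
BER = $110345.95 (to the nearest cent)

$110345.95


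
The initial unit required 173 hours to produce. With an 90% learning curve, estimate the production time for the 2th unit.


Formula: T_n = T_1 * (learning_rate)^(log2(n)) where learning_rate = rate/100
Doublings = log2(2) = 1
T_n = 173 * 0.9^1
T_n = 173 * 0.9 = 155.7 hours

155.7 hours


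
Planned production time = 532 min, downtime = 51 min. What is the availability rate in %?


Formula: Availability = (Planned Time - Downtime) / Planned Time * 100
Uptime = 532 - 51 = 481 min
Availability = 481 / 532 * 100 = 90.4%

90.4%


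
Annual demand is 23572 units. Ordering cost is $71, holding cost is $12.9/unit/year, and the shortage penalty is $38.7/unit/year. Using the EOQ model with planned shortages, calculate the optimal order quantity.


Formula: EOQ* = sqrt(2DS/H) * sqrt((H+P)/P)
Base EOQ = sqrt(2*23572*71/12.9) = 509.39 units
Correction = sqrt((12.9+38.7)/38.7) = 1.1547
EOQ* = 509.39 * 1.1547 = 588.2 units

588.2 units


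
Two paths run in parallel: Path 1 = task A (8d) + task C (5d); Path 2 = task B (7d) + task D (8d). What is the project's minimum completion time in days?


Path 1 = 8 + 5 = 13 days
Path 2 = 7 + 8 = 15 days
Duration = max(13, 15) = 15 days

15 days


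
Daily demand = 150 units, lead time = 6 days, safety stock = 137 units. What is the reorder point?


Formula: ROP = (Daily Demand * Lead Time) + Safety Stock
Demand during lead time = 150 * 6 = 900 units
ROP = 900 + 137 = 1037 units

1037 units


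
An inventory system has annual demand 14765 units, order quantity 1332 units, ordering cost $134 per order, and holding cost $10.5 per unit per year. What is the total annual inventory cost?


TC = 14765/1332 * 134 + 1332/2 * 10.5

$8478.37


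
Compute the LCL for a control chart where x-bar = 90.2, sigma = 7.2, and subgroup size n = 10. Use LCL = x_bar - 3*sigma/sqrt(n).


LCL = 90.2 - 3 * 7.2 / sqrt(10)

83.37


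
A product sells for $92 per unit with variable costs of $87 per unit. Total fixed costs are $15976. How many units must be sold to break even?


Formula: BEQ = Fixed Costs / (Price - Variable Cost)
Contribution margin = $92 - $87 = $5/unit
BEQ = ceil($15976 / $5/unit) = ceil(3195.2) = 3196 units

3196 units


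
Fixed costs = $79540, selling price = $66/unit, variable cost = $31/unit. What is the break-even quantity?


Formula: BEQ = Fixed Costs / (Price - Variable Cost)
Contribution margin = $66 - $31 = $35/unit
BEQ = ceil($79540 / $35/unit) = ceil(2272.57) = 2273 units

2273 units


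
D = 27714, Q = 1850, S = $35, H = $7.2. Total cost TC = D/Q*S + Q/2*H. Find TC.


TC = 27714/1850 * 35 + 1850/2 * 7.2

$7184.32


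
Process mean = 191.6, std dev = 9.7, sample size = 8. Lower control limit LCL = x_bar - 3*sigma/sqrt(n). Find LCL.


LCL = 191.6 - 3 * 9.7 / sqrt(8)

181.31


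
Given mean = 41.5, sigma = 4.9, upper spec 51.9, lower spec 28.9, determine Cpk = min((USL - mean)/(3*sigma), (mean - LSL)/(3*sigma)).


Cpu = (51.9 - 41.5) / (3 * 4.9) = 0.71
Cpl = (41.5 - 28.9) / (3 * 4.9) = 0.86
Cpk = min(0.71, 0.86) = 0.71

0.71


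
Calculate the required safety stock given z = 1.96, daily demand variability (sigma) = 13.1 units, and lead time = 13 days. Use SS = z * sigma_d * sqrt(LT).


Formula: SS = z * sigma_d * sqrt(LT)
sqrt(LT) = sqrt(13) = 3.6056
SS = 1.96 * 13.1 * 3.6056
SS = 92.6 units

92.6 units


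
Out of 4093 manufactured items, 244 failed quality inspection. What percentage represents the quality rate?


Formula: Quality Rate = Good Pieces / Total Pieces * 100
Good pieces = 4093 - 244 = 3849
QR = 3849 / 4093 * 100 = 94.0%

94.0%


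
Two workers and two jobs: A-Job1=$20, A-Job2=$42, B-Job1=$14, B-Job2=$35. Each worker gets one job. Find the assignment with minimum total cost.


Option 1: A->1 + B->2 = $20 + $35 = $55
Option 2: A->2 + B->1 = $42 + $14 = $56
Min cost = min($55, $56) = $55

$55


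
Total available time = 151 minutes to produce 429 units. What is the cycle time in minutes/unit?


Formula: CT = Available Time / Number of Units
CT = 151 min / 429 units
CT = 0.35 min/unit

0.35 min/unit


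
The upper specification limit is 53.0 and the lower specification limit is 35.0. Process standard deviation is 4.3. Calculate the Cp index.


Cp = (53.0 - 35.0) / (6 * 4.3)

0.7


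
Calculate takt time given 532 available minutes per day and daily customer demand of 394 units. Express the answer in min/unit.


Formula: Takt Time = Available Production Time / Customer Demand
Takt = 532 min/day / 394 units/day
Takt = 1.35 min/unit

1.35 min/unit


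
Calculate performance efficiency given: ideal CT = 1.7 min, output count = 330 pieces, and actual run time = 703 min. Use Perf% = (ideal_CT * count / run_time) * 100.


Formula: Performance = (Ideal CT * Total Count) / Run Time * 100
Ideal output time = 1.7 * 330 = 561.0 min
Performance = 561.0 / 703 * 100 = 79.8%

79.8%


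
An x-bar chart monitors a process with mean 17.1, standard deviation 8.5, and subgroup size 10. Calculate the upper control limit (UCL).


UCL = 17.1 + 3 * 8.5 / sqrt(10)

25.16


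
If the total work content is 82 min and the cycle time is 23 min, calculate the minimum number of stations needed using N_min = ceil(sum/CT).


Formula: N_min = ceil(Sum of Task Times / Cycle Time)
N_min = ceil(82 min / 23 min) = ceil(3.5652)
N_min = 4 stations

4


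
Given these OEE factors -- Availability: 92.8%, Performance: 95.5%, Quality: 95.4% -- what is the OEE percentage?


Formula: OEE = Availability * Performance * Quality / 10000
A * P = 92.8% * 95.5% / 100 = 88.62%
OEE = 88.62% * 95.4% / 100 = 84.5%

84.5%


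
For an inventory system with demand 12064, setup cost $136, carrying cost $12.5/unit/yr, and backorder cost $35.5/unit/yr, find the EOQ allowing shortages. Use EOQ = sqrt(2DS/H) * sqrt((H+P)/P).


Formula: EOQ* = sqrt(2DS/H) * sqrt((H+P)/P)
Base EOQ = sqrt(2*12064*136/12.5) = 512.36 units
Correction = sqrt((12.5+35.5)/35.5) = 1.1628
EOQ* = 512.36 * 1.1628 = 595.8 units

595.8 units


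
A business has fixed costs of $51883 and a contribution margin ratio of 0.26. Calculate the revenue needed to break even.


Formula: BER = Fixed Costs / Contribution Margin Ratio
BER = $51883 / 0.26
BER = $199550.00 (to the nearest cent)

$199550.00


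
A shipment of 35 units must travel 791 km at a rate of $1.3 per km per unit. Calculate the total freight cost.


TC = dist * cost * units = 791 * 1.3 * 35 = $35990.50

$35990.50


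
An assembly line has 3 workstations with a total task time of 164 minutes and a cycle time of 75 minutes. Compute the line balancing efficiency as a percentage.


Formula: Efficiency = Sum of Task Times / (N_stations * CT) * 100
Total station capacity = 3 stations * 75 min = 225 min
Efficiency = 164 / 225 * 100 = 72.9%

72.9%


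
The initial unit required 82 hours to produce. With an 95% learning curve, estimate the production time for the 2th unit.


Formula: T_n = T_1 * (learning_rate)^(log2(n)) where learning_rate = rate/100
Doublings = log2(2) = 1
T_n = 82 * 0.95^1
T_n = 82 * 0.95 = 77.9 hours

77.9 hours


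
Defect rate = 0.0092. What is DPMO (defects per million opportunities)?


DPMO = defect_rate * 1000000 = 0.0092 * 1000000

9200


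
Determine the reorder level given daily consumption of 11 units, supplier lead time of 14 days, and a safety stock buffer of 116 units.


Formula: ROP = (Daily Demand * Lead Time) + Safety Stock
Demand during lead time = 11 * 14 = 154 units
ROP = 154 + 116 = 270 units

270 units


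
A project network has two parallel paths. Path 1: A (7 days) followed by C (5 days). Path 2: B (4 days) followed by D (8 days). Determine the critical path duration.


Path 1 = 7 + 5 = 12 days
Path 2 = 4 + 8 = 12 days
Duration = max(12, 12) = 12 days

12 days


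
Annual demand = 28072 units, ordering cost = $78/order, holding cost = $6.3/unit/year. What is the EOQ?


Formula: EOQ = sqrt(2 * D * S / H)
Numerator: 2 * 28072 * 78 = 4379232
2DS/H = 4379232 / 6.3 = 695116.2
EOQ = sqrt(695116.2) = 833.7 units

833.7 units


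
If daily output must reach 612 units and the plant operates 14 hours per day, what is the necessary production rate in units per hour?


Formula: Production Rate = Daily Demand / Available Hours
Rate = 612 units/day / 14 hours/day
Rate = 43.7 units/hour

43.7 units/hour


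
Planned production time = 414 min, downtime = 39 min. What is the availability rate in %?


Formula: Availability = (Planned Time - Downtime) / Planned Time * 100
Uptime = 414 - 39 = 375 min
Availability = 375 / 414 * 100 = 90.6%

90.6%


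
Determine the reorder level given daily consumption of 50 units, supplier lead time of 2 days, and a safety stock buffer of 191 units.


Formula: ROP = (Daily Demand * Lead Time) + Safety Stock
Demand during lead time = 50 * 2 = 100 units
ROP = 100 + 191 = 291 units

291 units


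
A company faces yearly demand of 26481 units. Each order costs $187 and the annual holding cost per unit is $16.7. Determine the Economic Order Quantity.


Formula: EOQ = sqrt(2 * D * S / H)
Numerator: 2 * 26481 * 187 = 9903894
2DS/H = 9903894 / 16.7 = 593047.5
EOQ = sqrt(593047.5) = 770.1 units

770.1 units


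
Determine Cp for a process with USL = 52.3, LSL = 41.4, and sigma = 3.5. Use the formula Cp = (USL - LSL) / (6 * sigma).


Cp = (52.3 - 41.4) / (6 * 3.5)

0.52


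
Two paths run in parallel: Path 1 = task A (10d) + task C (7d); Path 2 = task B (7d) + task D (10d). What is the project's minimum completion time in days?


Path 1 = 10 + 7 = 17 days
Path 2 = 7 + 10 = 17 days
Duration = max(17, 17) = 17 days

17 days


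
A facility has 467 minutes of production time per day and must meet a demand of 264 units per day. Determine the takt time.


Formula: Takt Time = Available Production Time / Customer Demand
Takt = 467 min/day / 264 units/day
Takt = 1.77 min/unit

1.77 min/unit


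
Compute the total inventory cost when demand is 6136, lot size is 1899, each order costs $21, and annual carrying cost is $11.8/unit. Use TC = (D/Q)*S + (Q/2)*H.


TC = 6136/1899 * 21 + 1899/2 * 11.8

$11271.95


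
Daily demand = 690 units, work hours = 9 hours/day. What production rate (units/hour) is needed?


Formula: Production Rate = Daily Demand / Available Hours
Rate = 690 units/day / 9 hours/day
Rate = 76.7 units/hour

76.7 units/hour


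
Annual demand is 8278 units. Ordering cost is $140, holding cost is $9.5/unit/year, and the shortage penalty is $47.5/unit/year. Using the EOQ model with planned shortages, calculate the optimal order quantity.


Formula: EOQ* = sqrt(2DS/H) * sqrt((H+P)/P)
Base EOQ = sqrt(2*8278*140/9.5) = 493.95 units
Correction = sqrt((9.5+47.5)/47.5) = 1.09545
EOQ* = 493.95 * 1.09545 = 541.1 units

541.1 units


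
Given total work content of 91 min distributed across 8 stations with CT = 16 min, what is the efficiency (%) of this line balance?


Formula: Efficiency = Sum of Task Times / (N_stations * CT) * 100
Total station capacity = 8 stations * 16 min = 128 min
Efficiency = 91 / 128 * 100 = 71.1%

71.1%


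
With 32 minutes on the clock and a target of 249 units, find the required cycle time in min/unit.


Formula: CT = Available Time / Number of Units
CT = 32 min / 249 units
CT = 0.13 min/unit

0.13 min/unit


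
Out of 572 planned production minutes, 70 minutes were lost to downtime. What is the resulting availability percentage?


Formula: Availability = (Planned Time - Downtime) / Planned Time * 100
Uptime = 572 - 70 = 502 min
Availability = 502 / 572 * 100 = 87.8%

87.8%


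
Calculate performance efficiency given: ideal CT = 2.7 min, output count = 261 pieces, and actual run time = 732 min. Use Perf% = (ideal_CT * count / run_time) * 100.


Formula: Performance = (Ideal CT * Total Count) / Run Time * 100
Ideal output time = 2.7 * 261 = 704.7 min
Performance = 704.7 / 732 * 100 = 96.3%

96.3%


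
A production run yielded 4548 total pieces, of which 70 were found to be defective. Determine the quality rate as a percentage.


Formula: Quality Rate = Good Pieces / Total Pieces * 100
Good pieces = 4548 - 70 = 4478
QR = 4478 / 4548 * 100 = 98.5%

98.5%


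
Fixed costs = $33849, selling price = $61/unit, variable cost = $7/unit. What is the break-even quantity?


Formula: BEQ = Fixed Costs / (Price - Variable Cost)
Contribution margin = $61 - $7 = $54/unit
BEQ = ceil($33849 / $54/unit) = ceil(626.83) = 627 units

627 units


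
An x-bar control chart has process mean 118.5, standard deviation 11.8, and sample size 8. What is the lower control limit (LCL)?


LCL = 118.5 - 3 * 11.8 / sqrt(8)

105.98


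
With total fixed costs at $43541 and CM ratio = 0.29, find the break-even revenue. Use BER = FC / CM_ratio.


Formula: BER = Fixed Costs / Contribution Margin Ratio
BER = $43541 / 0.29
BER = $150141.38 (to the nearest cent)

$150141.38


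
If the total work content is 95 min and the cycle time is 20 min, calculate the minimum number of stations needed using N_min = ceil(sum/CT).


Formula: N_min = ceil(Sum of Task Times / Cycle Time)
N_min = ceil(95 min / 20 min) = ceil(4.75)
N_min = 5 stations

5


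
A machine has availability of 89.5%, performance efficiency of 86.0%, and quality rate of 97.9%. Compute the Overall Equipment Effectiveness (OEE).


Formula: OEE = Availability * Performance * Quality / 10000
A * P = 89.5% * 86.0% / 100 = 76.97%
OEE = 76.97% * 97.9% / 100 = 75.4%

75.4%


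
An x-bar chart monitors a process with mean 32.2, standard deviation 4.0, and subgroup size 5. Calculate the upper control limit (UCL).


UCL = 32.2 + 3 * 4.0 / sqrt(5)

37.57


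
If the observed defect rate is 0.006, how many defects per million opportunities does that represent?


DPMO = defect_rate * 1000000 = 0.006 * 1000000

6000


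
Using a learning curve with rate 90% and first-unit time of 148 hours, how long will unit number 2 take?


Formula: T_n = T_1 * (learning_rate)^(log2(n)) where learning_rate = rate/100
Doublings = log2(2) = 1
T_n = 148 * 0.9^1
T_n = 148 * 0.9 = 133.2 hours

133.2 hours


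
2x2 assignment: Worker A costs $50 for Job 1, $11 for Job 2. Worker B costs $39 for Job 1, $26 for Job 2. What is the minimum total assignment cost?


Option 1: A->1 + B->2 = $50 + $26 = $76
Option 2: A->2 + B->1 = $11 + $39 = $50
Min cost = min($76, $50) = $50

$50


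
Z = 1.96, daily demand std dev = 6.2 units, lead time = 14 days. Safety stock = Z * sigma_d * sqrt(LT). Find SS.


Formula: SS = z * sigma_d * sqrt(LT)
sqrt(LT) = sqrt(14) = 3.7417
SS = 1.96 * 6.2 * 3.7417
SS = 45.5 units

45.5 units


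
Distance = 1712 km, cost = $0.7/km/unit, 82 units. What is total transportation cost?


TC = dist * cost * units = 1712 * 0.7 * 82 = $98268.80

$98268.80


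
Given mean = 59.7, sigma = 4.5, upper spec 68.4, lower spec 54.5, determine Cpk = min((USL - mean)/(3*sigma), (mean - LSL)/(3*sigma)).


Cpu = (68.4 - 59.7) / (3 * 4.5) = 0.64
Cpl = (59.7 - 54.5) / (3 * 4.5) = 0.39
Cpk = min(0.64, 0.39) = 0.39

0.39


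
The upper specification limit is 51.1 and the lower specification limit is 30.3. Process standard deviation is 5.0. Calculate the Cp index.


Cp = (51.1 - 30.3) / (6 * 5.0)

0.69


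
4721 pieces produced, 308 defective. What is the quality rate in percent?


Formula: Quality Rate = Good Pieces / Total Pieces * 100
Good pieces = 4721 - 308 = 4413
QR = 4413 / 4721 * 100 = 93.5%

93.5%


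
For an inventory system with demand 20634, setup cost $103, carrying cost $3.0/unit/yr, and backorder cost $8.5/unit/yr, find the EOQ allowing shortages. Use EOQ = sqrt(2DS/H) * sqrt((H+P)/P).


Formula: EOQ* = sqrt(2DS/H) * sqrt((H+P)/P)
Base EOQ = sqrt(2*20634*103/3.0) = 1190.32 units
Correction = sqrt((3.0+8.5)/8.5) = 1.16316
EOQ* = 1190.32 * 1.16316 = 1384.5 units

1384.5 units


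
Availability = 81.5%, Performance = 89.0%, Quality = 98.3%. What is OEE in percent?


Formula: OEE = Availability * Performance * Quality / 10000
A * P = 81.5% * 89.0% / 100 = 72.54%
OEE = 72.54% * 98.3% / 100 = 71.3%

71.3%


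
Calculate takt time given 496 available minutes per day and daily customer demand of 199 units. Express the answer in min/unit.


Formula: Takt Time = Available Production Time / Customer Demand
Takt = 496 min/day / 199 units/day
Takt = 2.49 min/unit

2.49 min/unit


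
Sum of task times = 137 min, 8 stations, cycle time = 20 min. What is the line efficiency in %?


Formula: Efficiency = Sum of Task Times / (N_stations * CT) * 100
Total station capacity = 8 stations * 20 min = 160 min
Efficiency = 137 / 160 * 100 = 85.6%

85.6%


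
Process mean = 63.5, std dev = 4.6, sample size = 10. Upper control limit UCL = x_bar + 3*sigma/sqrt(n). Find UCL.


UCL = 63.5 + 3 * 4.6 / sqrt(10)

67.86


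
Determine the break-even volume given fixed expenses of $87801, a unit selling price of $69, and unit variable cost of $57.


Formula: BEQ = Fixed Costs / (Price - Variable Cost)
Contribution margin = $69 - $57 = $12/unit
BEQ = ceil($87801 / $12/unit) = ceil(7316.75) = 7317 units

7317 units


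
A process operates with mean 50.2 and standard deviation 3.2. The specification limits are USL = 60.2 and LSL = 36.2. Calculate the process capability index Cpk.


Cpu = (60.2 - 50.2) / (3 * 3.2) = 1.04
Cpl = (50.2 - 36.2) / (3 * 3.2) = 1.46
Cpk = min(1.04, 1.46) = 1.04

1.04


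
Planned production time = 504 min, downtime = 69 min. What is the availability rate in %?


Formula: Availability = (Planned Time - Downtime) / Planned Time * 100
Uptime = 504 - 69 = 435 min
Availability = 435 / 504 * 100 = 86.3%

86.3%


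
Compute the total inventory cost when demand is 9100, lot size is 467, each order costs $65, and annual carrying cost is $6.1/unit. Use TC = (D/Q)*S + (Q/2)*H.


TC = 9100/467 * 65 + 467/2 * 6.1

$2690.95


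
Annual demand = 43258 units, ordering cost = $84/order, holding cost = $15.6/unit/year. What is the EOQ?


Formula: EOQ = sqrt(2 * D * S / H)
Numerator: 2 * 43258 * 84 = 7267344
2DS/H = 7267344 / 15.6 = 465855.4
EOQ = sqrt(465855.4) = 682.5 units

682.5 units


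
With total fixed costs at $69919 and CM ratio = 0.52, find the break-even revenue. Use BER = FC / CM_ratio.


Formula: BER = Fixed Costs / Contribution Margin Ratio
BER = $69919 / 0.52
BER = $134459.62 (to the nearest cent)

$134459.62


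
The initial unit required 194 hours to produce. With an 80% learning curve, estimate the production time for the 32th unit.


Formula: T_n = T_1 * (learning_rate)^(log2(n)) where learning_rate = rate/100
Doublings = log2(32) = 5
T_n = 194 * 0.8^5
T_n = 194 * 0.3277 = 63.6 hours

63.6 hours


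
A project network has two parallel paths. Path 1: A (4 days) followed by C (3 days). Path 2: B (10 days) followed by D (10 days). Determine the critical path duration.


Path 1 = 4 + 3 = 7 days
Path 2 = 10 + 10 = 20 days
Duration = max(7, 20) = 20 days

20 days


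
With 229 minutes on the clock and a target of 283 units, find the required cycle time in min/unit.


Formula: CT = Available Time / Number of Units
CT = 229 min / 283 units
CT = 0.81 min/unit

0.81 min/unit
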